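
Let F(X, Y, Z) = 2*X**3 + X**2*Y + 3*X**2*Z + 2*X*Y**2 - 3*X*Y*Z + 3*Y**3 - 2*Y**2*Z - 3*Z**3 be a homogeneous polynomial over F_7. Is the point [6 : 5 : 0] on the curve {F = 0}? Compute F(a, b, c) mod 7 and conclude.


F(6,5,0) ≡ 6 (mod 7); P is NOT on the curve.

Evaluate F(6, 5, 0) term-by-term (mod 7).
  2*X**3 ↦ 2·216·1·1 = 432
  X**2*Y ↦ 1·36·5·1 = 180
  3*X**2*Z ↦ 3·36·1·0 = 0
  2*X*Y**2 ↦ 2·6·25·1 = 300
  -3*X*Y*Z ↦ -3·6·5·0 = 0
  3*Y**3 ↦ 3·1·125·1 = 375
  -2*Y**2*Z ↦ -2·1·25·0 = 0
  -3*Z**3 ↦ -3·1·1·0 = 0
Sum: F(6, 5, 0) = (432) + (180) + (0) + (300) + (0) + (375) + (0) + (0) = 1287.
Reducing mod 7: 1287 ≡ 6 (mod 7).
Since F(a, b, c) ≡ 6 ≠ 0 (mod 7), P does NOT lie on the curve.


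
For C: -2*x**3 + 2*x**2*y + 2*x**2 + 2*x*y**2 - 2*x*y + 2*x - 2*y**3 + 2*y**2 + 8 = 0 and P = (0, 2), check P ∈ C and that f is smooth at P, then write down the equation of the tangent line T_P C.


Tangent line at P: 6*x - 16*y + 32 = 0.

Step 1: f(0, 2) = 0, so P lies on C.
Step 2: partial derivatives
  f_x(x, y) = -6*x**2 + 4*x*y + 4*x + 2*y**2 - 2*y + 2, f_y(x, y) = 2*x**2 + 4*x*y - 2*x - 6*y**2 + 4*y.
  f_x(P) = 6, f_y(P) = -16 (gradient nonzero, so P is smooth).
Step 3: tangent line at P: 6·(x − 0) + -16·(y − 2) = 0.
Expanding: 6*x - 16*y + 32 = 0.


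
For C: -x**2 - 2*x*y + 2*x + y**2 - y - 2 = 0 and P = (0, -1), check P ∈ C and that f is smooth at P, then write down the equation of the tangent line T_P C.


Tangent line at P: 4*x - 3*y - 3 = 0.

Step 1: f(0, -1) = 0, so P lies on C.
Step 2: partial derivatives
  f_x(x, y) = -2*x - 2*y + 2, f_y(x, y) = -2*x + 2*y - 1.
  f_x(P) = 4, f_y(P) = -3 (gradient nonzero, so P is smooth).
Step 3: tangent line at P: 4·(x − 0) + -3·(y − -1) = 0.
Expanding: 4*x - 3*y - 3 = 0.


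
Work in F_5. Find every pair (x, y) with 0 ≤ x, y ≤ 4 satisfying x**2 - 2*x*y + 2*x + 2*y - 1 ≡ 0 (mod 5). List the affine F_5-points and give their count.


Affine F_5-points: {(0, 3), (2, 1), (3, 1), (4, 3)}; count = 4.

For each of the 25 pairs (x, y) ∈ F_5², evaluate f(x, y) mod 5. Record the zeros.
  x = 0: [0↦4, 1↦1, 2↦3, 3↦0, 4↦2]  zeros at y ∈ {3}
  x = 1: [0↦2, 1↦2, 2↦2, 3↦2, 4↦2]  zeros at y ∈ ∅
  x = 2: [0↦2, 1↦0, 2↦3, 3↦1, 4↦4]  zeros at y ∈ {1}
  x = 3: [0↦4, 1↦0, 2↦1, 3↦2, 4↦3]  zeros at y ∈ {1}
  x = 4: [0↦3, 1↦2, 2↦1, 3↦0, 4↦4]  zeros at y ∈ {3}
Collecting zeros: affine points = {(0, 3), (2, 1), (3, 1), (4, 3)}.
Total count |C(F_5)_aff| = 4.


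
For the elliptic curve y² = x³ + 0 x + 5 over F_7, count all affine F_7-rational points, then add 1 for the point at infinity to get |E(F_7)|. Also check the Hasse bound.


Affine points = {(3, 2), (3, 5), (5, 2), (5, 5), (6, 2), (6, 5)}; affine count = 6; |E(F_7)| = 7.

Discriminant check: Δ ∝ 4a³ + 27b² = 4·0³ + 27·5² = 4·0 + 27·25 ≡ 3 (mod 7). Nonzero ⇒ E is nonsingular.
For each x ∈ F_7, compute rhs = x³ + 0·x + 5 mod 7, then count y ∈ F_7 with y² ≡ rhs.
  x = 0: rhs = 5, matching y values: none (0 points).
  x = 1: rhs = 6, matching y values: none (0 points).
  x = 2: rhs = 6, matching y values: none (0 points).
  x = 3: rhs = 4, matching y values: 2, 5 (2 points).
  x = 4: rhs = 6, matching y values: none (0 points).
  x = 5: rhs = 4, matching y values: 2, 5 (2 points).
  x = 6: rhs = 4, matching y values: 2, 5 (2 points).
Total affine count: 6.
Full point count |E(F_7)| = 6 + 1 = 7.
Hasse bound: |7 − (7+1)| = |-1| = 1 ≤ 2√7 ≈ 5.2915 ✓.


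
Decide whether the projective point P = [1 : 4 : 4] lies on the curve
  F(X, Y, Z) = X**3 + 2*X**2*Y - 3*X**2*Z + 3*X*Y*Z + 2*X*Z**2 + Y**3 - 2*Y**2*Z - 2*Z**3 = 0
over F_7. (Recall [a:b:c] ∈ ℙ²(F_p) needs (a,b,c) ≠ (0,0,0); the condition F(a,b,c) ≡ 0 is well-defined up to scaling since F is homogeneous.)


F(1,4,4) ≡ 4 (mod 7); P is NOT on the curve.

Evaluate F(1, 4, 4) term-by-term (mod 7).
  X**3 ↦ 1·1·1·1 = 1
  2*X**2*Y ↦ 2·1·4·1 = 8
  -3*X**2*Z ↦ -3·1·1·4 = -12
  3*X*Y*Z ↦ 3·1·4·4 = 48
  2*X*Z**2 ↦ 2·1·1·16 = 32
  Y**3 ↦ 1·1·64·1 = 64
  -2*Y**2*Z ↦ -2·1·16·4 = -128
  -2*Z**3 ↦ -2·1·1·64 = -128
Sum: F(1, 4, 4) = (1) + (8) + (-12) + (48) + (32) + (64) + (-128) + (-128) = -115.
Reducing mod 7: -115 ≡ 4 (mod 7).
Since F(a, b, c) ≡ 4 ≠ 0 (mod 7), P does NOT lie on the curve.


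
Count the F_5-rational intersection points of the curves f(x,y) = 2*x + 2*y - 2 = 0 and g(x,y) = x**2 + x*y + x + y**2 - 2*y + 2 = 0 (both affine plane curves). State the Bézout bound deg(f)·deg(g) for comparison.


Common zeros: {(4, 2)}; count = 1; Bézout bound = 2.

deg(f) = 1, deg(g) = 2, so Bézout bound = 2.
Scan x ∈ F_5. For each x, list the y ∈ F_5 with f(x, y) ≡ 0 and those with g(x, y) ≡ 0 (mod 5); the common zeros in that column are the intersection.
  x = 0: f ≡ 0 at y ∈ {1}; g ≡ 0 at y ∈ {3, 4}; common: ∅.
  x = 1: f ≡ 0 at y ∈ {0}; g ≡ 0 at y ∈ {3}; common: ∅.
  x = 2: f ≡ 0 at y ∈ {4}; g ≡ 0 at y ∈ ∅; common: ∅.
  x = 3: f ≡ 0 at y ∈ {3}; g ≡ 0 at y ∈ {2}; common: ∅.
  x = 4: f ≡ 0 at y ∈ {2}; g ≡ 0 at y ∈ {1, 2}; common: {2}.
Collecting: common zeros = {(4, 2)}, so the count is 1.
Comparison with the Bézout bound: 1 ≤ 2 = deg(f)·deg(g), as expected for curves with no common component (the affine F_5-count falls short of the bound because intersections may lie at infinity, over extension fields, or carry multiplicity).


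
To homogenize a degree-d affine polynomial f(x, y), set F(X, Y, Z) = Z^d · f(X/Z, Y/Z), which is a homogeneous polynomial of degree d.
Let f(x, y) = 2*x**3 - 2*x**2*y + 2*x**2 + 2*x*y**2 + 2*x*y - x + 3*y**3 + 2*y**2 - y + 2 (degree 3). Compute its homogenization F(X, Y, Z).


F(X, Y, Z) = 2*X**3 - 2*X**2*Y + 2*X**2*Z + 2*X*Y**2 + 2*X*Y*Z - X*Z**2 + 3*Y**3 + 2*Y**2*Z - Y*Z**2 + 2*Z**3

deg(f) = 3.
Substitute x = X/Z, y = Y/Z into f, then multiply by Z^3.
  monomial 2·x^3·y^0 ↦ 2·X^3·Y^0·Z^0.
  monomial -2·x^2·y^1 ↦ -2·X^2·Y^1·Z^0.
  monomial 2·x^2·y^0 ↦ 2·X^2·Y^0·Z^1.
  monomial 2·x^1·y^2 ↦ 2·X^1·Y^2·Z^0.
  monomial 2·x^1·y^1 ↦ 2·X^1·Y^1·Z^1.
  monomial -1·x^1·y^0 ↦ -1·X^1·Y^0·Z^2.
  monomial 3·x^0·y^3 ↦ 3·X^0·Y^3·Z^0.
  monomial 2·x^0·y^2 ↦ 2·X^0·Y^2·Z^1.
  monomial -1·x^0·y^1 ↦ -1·X^0·Y^1·Z^2.
  monomial 2·x^0·y^0 ↦ 2·X^0·Y^0·Z^3.
Collecting: F(X, Y, Z) = 2*X**3 - 2*X**2*Y + 2*X**2*Z + 2*X*Y**2 + 2*X*Y*Z - X*Z**2 + 3*Y**3 + 2*Y**2*Z - Y*Z**2 + 2*Z**3.


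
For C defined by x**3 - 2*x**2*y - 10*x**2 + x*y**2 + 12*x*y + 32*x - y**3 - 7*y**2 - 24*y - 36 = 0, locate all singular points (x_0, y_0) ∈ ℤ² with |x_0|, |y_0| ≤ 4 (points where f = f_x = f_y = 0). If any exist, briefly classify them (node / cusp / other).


Singular points: {(2, -2)}; classification: cusp.

Compute partial derivatives:
  f_x = 3*x**2 - 4*x*y - 20*x + y**2 + 12*y + 32.
  f_y = -2*x**2 + 2*x*y + 12*x - 3*y**2 - 14*y - 24.
Scan x_0 ∈ {−4, ..., 4}. For each x_0, f_y(x_0, y) is a polynomial in y; find its integer roots y ∈ {−4, ..., 4}, then test f_x and f at those candidates.
  x = -4: f_y(-4, y) = -3*y**2 - 22*y - 104; no integer root y with |y| ≤ 4.
  x = -3: f_y(-3, y) = -3*y**2 - 20*y - 78; no integer root y with |y| ≤ 4.
  x = -2: f_y(-2, y) = -3*y**2 - 18*y - 56; no integer root y with |y| ≤ 4.
  x = -1: f_y(-1, y) = -3*y**2 - 16*y - 38; no integer root y with |y| ≤ 4.
  x = 0: f_y(0, y) = -3*y**2 - 14*y - 24; no integer root y with |y| ≤ 4.
  x = 1: f_y(1, y) = -3*y**2 - 12*y - 14; no integer root y with |y| ≤ 4.
  x = 2: f_y(2, y) = -3*y**2 - 10*y - 8; vanishes at y ∈ {-2}. (2, -2): f_x = 0, f = 0 — SINGULAR.
  x = 3: f_y(3, y) = -3*y**2 - 8*y - 6; no integer root y with |y| ≤ 4.
  x = 4: f_y(4, y) = -3*y**2 - 6*y - 8; no integer root y with |y| ≤ 4.
Only singular point on the grid: (2, -2).
Classify: substitute x = 2 + u, y = -2 + v and expand: f = u**3 - 2*u**2*v + u*v**2 - v**3 + v**2.
No constant or linear terms (consistent with a singular point). Quadratic part: v**2. Cubic part: u**3 - 2*u**2*v + u*v**2 - v**3.
The quadratic part v**2 is a perfect square, so there is a single (double) tangent line v = 0, i.e. y = -2. Restricting the cubic part to that line (v = 0) leaves u**3 ≠ 0, so f is not divisible by v and the branch is v² ≈ -u**3 to lowest order — this is a cusp.
Classification: cusp.


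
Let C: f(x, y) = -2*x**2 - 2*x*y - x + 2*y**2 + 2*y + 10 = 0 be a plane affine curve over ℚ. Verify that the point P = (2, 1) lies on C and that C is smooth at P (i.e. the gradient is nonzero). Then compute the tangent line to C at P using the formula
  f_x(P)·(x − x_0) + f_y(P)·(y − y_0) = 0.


Tangent line at P: -11*x + 2*y + 20 = 0.

Step 1: f(2, 1) = 0, so P lies on C.
Step 2: partial derivatives
  f_x(x, y) = -4*x - 2*y - 1, f_y(x, y) = -2*x + 4*y + 2.
  f_x(P) = -11, f_y(P) = 2 (gradient nonzero, so P is smooth).
Step 3: tangent line at P: -11·(x − 2) + 2·(y − 1) = 0.
Expanding: -11*x + 2*y + 20 = 0.


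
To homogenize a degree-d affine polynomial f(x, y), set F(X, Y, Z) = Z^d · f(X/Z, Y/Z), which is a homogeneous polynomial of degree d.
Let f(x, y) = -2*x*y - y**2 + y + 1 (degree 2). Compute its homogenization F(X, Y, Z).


F(X, Y, Z) = -2*X*Y - Y**2 + Y*Z + Z**2

deg(f) = 2.
Substitute x = X/Z, y = Y/Z into f, then multiply by Z^2.
  monomial -2·x^1·y^1 ↦ -2·X^1·Y^1·Z^0.
  monomial -1·x^0·y^2 ↦ -1·X^0·Y^2·Z^0.
  monomial 1·x^0·y^1 ↦ 1·X^0·Y^1·Z^1.
  monomial 1·x^0·y^0 ↦ 1·X^0·Y^0·Z^2.
Collecting: F(X, Y, Z) = -2*X*Y - Y**2 + Y*Z + Z**2.


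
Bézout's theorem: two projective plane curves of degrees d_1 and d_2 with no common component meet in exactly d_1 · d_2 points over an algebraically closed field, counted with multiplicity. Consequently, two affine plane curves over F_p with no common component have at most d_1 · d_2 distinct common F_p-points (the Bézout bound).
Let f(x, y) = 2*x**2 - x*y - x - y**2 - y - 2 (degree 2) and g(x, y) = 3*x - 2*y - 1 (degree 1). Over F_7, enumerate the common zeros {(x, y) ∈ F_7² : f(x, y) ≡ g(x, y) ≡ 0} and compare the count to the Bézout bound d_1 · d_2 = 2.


Common zeros: {(0, 3)}; count = 1; Bézout bound = 2.

deg(f) = 2, deg(g) = 1, so Bézout bound = 2.
Scan x ∈ F_7. For each x, list the y ∈ F_7 with f(x, y) ≡ 0 and those with g(x, y) ≡ 0 (mod 7); the common zeros in that column are the intersection.
  x = 0: f ≡ 0 at y ∈ {3}; g ≡ 0 at y ∈ {3}; common: {3}.
  x = 1: f ≡ 0 at y ∈ {6}; g ≡ 0 at y ∈ {1}; common: ∅.
  x = 2: f ≡ 0 at y ∈ {1, 3}; g ≡ 0 at y ∈ {6}; common: ∅.
  x = 3: f ≡ 0 at y ∈ ∅; g ≡ 0 at y ∈ {4}; common: ∅.
  x = 4: f ≡ 0 at y ∈ ∅; g ≡ 0 at y ∈ {2}; common: ∅.
  x = 5: f ≡ 0 at y ∈ ∅; g ≡ 0 at y ∈ {0}; common: ∅.
  x = 6: f ≡ 0 at y ∈ {1, 6}; g ≡ 0 at y ∈ {5}; common: ∅.
Collecting: common zeros = {(0, 3)}, so the count is 1.
Comparison with the Bézout bound: 1 ≤ 2 = deg(f)·deg(g), as expected for curves with no common component (the affine F_7-count falls short of the bound because intersections may lie at infinity, over extension fields, or carry multiplicity).


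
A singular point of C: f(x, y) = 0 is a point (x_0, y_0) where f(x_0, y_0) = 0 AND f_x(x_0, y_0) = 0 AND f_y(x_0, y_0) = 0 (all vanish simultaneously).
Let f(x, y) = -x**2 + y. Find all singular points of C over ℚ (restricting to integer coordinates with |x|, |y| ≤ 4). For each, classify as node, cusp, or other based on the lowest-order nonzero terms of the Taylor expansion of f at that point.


No singular points in the scanned grid; C is smooth there.

Compute partial derivatives:
  f_x = -2*x.
  f_y = 1.
f_y = 1 is a nonzero constant, so f_y never vanishes: no point (x, y) can satisfy f = f_x = f_y = 0. In particular no (x, y) ∈ {−4, ..., 4}² is singular; the curve is smooth.


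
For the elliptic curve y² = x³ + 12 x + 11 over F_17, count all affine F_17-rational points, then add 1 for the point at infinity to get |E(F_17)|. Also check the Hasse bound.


Affine points = {(2, 3), (2, 14), (4, 2), (4, 15), (5, 3), (5, 14), (7, 8), (7, 9), (9, 7), (9, 10), (10, 3), (10, 14), (12, 8), (12, 9), (13, 1), (13, 16), (14, 4), (14, 13), (15, 8), (15, 9), (16, 7), (16, 10)}; affine count = 22; |E(F_17)| = 23.

Discriminant check: Δ ∝ 4a³ + 27b² = 4·12³ + 27·11² = 4·1728 + 27·121 ≡ 13 (mod 17). Nonzero ⇒ E is nonsingular.
For each x ∈ F_17, compute rhs = x³ + 12·x + 11 mod 17, then count y ∈ F_17 with y² ≡ rhs.
  x = 0: rhs = 11, matching y values: none (0 points).
  x = 1: rhs = 7, matching y values: none (0 points).
  x = 2: rhs = 9, matching y values: 3, 14 (2 points).
  x = 3: rhs = 6, matching y values: none (0 points).
  x = 4: rhs = 4, matching y values: 2, 15 (2 points).
  x = 5: rhs = 9, matching y values: 3, 14 (2 points).
  x = 6: rhs = 10, matching y values: none (0 points).
  x = 7: rhs = 13, matching y values: 8, 9 (2 points).
  x = 8: rhs = 7, matching y values: none (0 points).
  x = 9: rhs = 15, matching y values: 7, 10 (2 points).
  x = 10: rhs = 9, matching y values: 3, 14 (2 points).
  x = 11: rhs = 12, matching y values: none (0 points).
  x = 12: rhs = 13, matching y values: 8, 9 (2 points).
  x = 13: rhs = 1, matching y values: 1, 16 (2 points).
  x = 14: rhs = 16, matching y values: 4, 13 (2 points).
  x = 15: rhs = 13, matching y values: 8, 9 (2 points).
  x = 16: rhs = 15, matching y values: 7, 10 (2 points).
Total affine count: 22.
Full point count |E(F_17)| = 22 + 1 = 23.
Hasse bound: |23 − (17+1)| = |5| = 5 ≤ 2√17 ≈ 8.2462 ✓.


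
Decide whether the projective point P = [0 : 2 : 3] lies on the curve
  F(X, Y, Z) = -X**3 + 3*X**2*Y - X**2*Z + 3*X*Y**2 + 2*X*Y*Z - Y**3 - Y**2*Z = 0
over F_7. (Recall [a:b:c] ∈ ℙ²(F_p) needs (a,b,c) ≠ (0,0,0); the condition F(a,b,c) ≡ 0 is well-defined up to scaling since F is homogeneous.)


F(0,2,3) ≡ 1 (mod 7); P is NOT on the curve.

Evaluate F(0, 2, 3) term-by-term (mod 7).
  -X**3 ↦ -1·0·1·1 = 0
  3*X**2*Y ↦ 3·0·2·1 = 0
  -X**2*Z ↦ -1·0·1·3 = 0
  3*X*Y**2 ↦ 3·0·4·1 = 0
  2*X*Y*Z ↦ 2·0·2·3 = 0
  -Y**3 ↦ -1·1·8·1 = -8
  -Y**2*Z ↦ -1·1·4·3 = -12
Sum: F(0, 2, 3) = (0) + (0) + (0) + (0) + (0) + (-8) + (-12) = -20.
Reducing mod 7: -20 ≡ 1 (mod 7).
Since F(a, b, c) ≡ 1 ≠ 0 (mod 7), P does NOT lie on the curve.


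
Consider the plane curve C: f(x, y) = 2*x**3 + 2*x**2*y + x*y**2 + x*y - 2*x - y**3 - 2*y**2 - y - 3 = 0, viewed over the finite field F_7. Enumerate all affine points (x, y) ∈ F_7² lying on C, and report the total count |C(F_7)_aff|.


Affine F_7-points: {(0, 1), (0, 2), (3, 4), (4, 5), (5, 3), (6, 1), (6, 5)}; count = 7.

For each of the 49 pairs (x, y) ∈ F_7², evaluate f(x, y) mod 7. Record the zeros.
  x = 0: [0↦4, 1↦0, 2↦0, 3↦5, 4↦2, 5↦6, 6↦4]  zeros at y ∈ {1, 2}
  x = 1: [0↦4, 1↦4, 2↦3, 3↦2, 4↦2, 5↦4, 6↦2]  zeros at y ∈ ∅
  x = 2: [0↦2, 1↦3, 2↦5, 3↦2, 4↦2, 5↦6, 6↦1]  zeros at y ∈ ∅
  x = 3: [0↦3, 1↦2, 2↦4, 3↦3, 4↦0, 5↦3, 6↦6]  zeros at y ∈ {4}
  x = 4: [0↦5, 1↦6, 2↦5, 3↦3, 4↦1, 5↦0, 6↦1]  zeros at y ∈ {5}
  x = 5: [0↦6, 1↦6, 2↦6, 3↦0, 4↦3, 5↦2, 6↦5]  zeros at y ∈ {3}
  x = 6: [0↦4, 1↦0, 2↦5, 3↦6, 4↦4, 5↦0, 6↦2]  zeros at y ∈ {1, 5}
Collecting zeros: affine points = {(0, 1), (0, 2), (3, 4), (4, 5), (5, 3), (6, 1), (6, 5)}.
Total count |C(F_7)_aff| = 7.


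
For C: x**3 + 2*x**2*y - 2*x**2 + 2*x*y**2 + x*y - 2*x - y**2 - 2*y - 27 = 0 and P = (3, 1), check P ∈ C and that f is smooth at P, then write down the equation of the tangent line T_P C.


Tangent line at P: 28*x + 29*y - 113 = 0.

Step 1: f(3, 1) = 0, so P lies on C.
Step 2: partial derivatives
  f_x(x, y) = 3*x**2 + 4*x*y - 4*x + 2*y**2 + y - 2, f_y(x, y) = 2*x**2 + 4*x*y + x - 2*y - 2.
  f_x(P) = 28, f_y(P) = 29 (gradient nonzero, so P is smooth).
Step 3: tangent line at P: 28·(x − 3) + 29·(y − 1) = 0.
Expanding: 28*x + 29*y - 113 = 0.


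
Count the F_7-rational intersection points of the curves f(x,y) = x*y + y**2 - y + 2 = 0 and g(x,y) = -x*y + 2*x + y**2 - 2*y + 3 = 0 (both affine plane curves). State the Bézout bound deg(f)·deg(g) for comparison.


Common zeros: {(5, 1)}; count = 1; Bézout bound = 4.

deg(f) = 2, deg(g) = 2, so Bézout bound = 4.
Scan x ∈ F_7. For each x, list the y ∈ F_7 with f(x, y) ≡ 0 and those with g(x, y) ≡ 0 (mod 7); the common zeros in that column are the intersection.
  x = 0: f ≡ 0 at y ∈ {4}; g ≡ 0 at y ∈ ∅; common: ∅.
  x = 1: f ≡ 0 at y ∈ ∅; g ≡ 0 at y ∈ ∅; common: ∅.
  x = 2: f ≡ 0 at y ∈ {3}; g ≡ 0 at y ∈ {0, 4}; common: ∅.
  x = 3: f ≡ 0 at y ∈ ∅; g ≡ 0 at y ∈ ∅; common: ∅.
  x = 4: f ≡ 0 at y ∈ {5, 6}; g ≡ 0 at y ∈ ∅; common: ∅.
  x = 5: f ≡ 0 at y ∈ {1, 2}; g ≡ 0 at y ∈ {1, 6}; common: {1}.
  x = 6: f ≡ 0 at y ∈ ∅; g ≡ 0 at y ∈ {3, 5}; common: ∅.
Collecting: common zeros = {(5, 1)}, so the count is 1.
Comparison with the Bézout bound: 1 ≤ 4 = deg(f)·deg(g), as expected for curves with no common component (the affine F_7-count falls short of the bound because intersections may lie at infinity, over extension fields, or carry multiplicity).


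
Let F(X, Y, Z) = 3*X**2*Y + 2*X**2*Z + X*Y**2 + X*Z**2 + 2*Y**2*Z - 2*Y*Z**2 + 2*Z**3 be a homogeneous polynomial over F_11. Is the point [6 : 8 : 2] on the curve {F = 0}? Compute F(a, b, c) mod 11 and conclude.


F(6,8,2) ≡ 7 (mod 11); P is NOT on the curve.

Evaluate F(6, 8, 2) term-by-term (mod 11).
  3*X**2*Y ↦ 3·36·8·1 = 864
  2*X**2*Z ↦ 2·36·1·2 = 144
  X*Y**2 ↦ 1·6·64·1 = 384
  X*Z**2 ↦ 1·6·1·4 = 24
  2*Y**2*Z ↦ 2·1·64·2 = 256
  -2*Y*Z**2 ↦ -2·1·8·4 = -64
  2*Z**3 ↦ 2·1·1·8 = 16
Sum: F(6, 8, 2) = (864) + (144) + (384) + (24) + (256) + (-64) + (16) = 1624.
Reducing mod 11: 1624 ≡ 7 (mod 11).
Since F(a, b, c) ≡ 7 ≠ 0 (mod 11), P does NOT lie on the curve.


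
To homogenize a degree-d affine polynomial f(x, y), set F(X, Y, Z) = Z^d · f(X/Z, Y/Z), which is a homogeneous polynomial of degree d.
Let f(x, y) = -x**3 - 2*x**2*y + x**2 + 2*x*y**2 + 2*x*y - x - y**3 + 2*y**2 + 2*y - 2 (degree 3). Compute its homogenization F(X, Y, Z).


F(X, Y, Z) = -X**3 - 2*X**2*Y + X**2*Z + 2*X*Y**2 + 2*X*Y*Z - X*Z**2 - Y**3 + 2*Y**2*Z + 2*Y*Z**2 - 2*Z**3

deg(f) = 3.
Substitute x = X/Z, y = Y/Z into f, then multiply by Z^3.
  monomial -1·x^3·y^0 ↦ -1·X^3·Y^0·Z^0.
  monomial -2·x^2·y^1 ↦ -2·X^2·Y^1·Z^0.
  monomial 1·x^2·y^0 ↦ 1·X^2·Y^0·Z^1.
  monomial 2·x^1·y^2 ↦ 2·X^1·Y^2·Z^0.
  monomial 2·x^1·y^1 ↦ 2·X^1·Y^1·Z^1.
  monomial -1·x^1·y^0 ↦ -1·X^1·Y^0·Z^2.
  monomial -1·x^0·y^3 ↦ -1·X^0·Y^3·Z^0.
  monomial 2·x^0·y^2 ↦ 2·X^0·Y^2·Z^1.
  monomial 2·x^0·y^1 ↦ 2·X^0·Y^1·Z^2.
  monomial -2·x^0·y^0 ↦ -2·X^0·Y^0·Z^3.
Collecting: F(X, Y, Z) = -X**3 - 2*X**2*Y + X**2*Z + 2*X*Y**2 + 2*X*Y*Z - X*Z**2 - Y**3 + 2*Y**2*Z + 2*Y*Z**2 - 2*Z**3.


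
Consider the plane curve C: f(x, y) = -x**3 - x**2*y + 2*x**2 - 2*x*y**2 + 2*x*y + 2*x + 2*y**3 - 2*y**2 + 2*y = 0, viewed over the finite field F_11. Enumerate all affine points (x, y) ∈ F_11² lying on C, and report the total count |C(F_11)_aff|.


Affine F_11-points: {(0, 0), (2, 2), (2, 4), (2, 8), (5, 1), (5, 6), (5, 10), (6, 0), (6, 7), (7, 0), (7, 8), (9, 3), (10, 10)}; count = 13.

For each of the 121 pairs (x, y) ∈ F_11², evaluate f(x, y) mod 11. Record the zeros.
  x = 0: [0↦0, 1↦2, 2↦1, 3↦9, 4↦5, 5↦1, 6↦9, 7↦8, 8↦10, 9↦5, 10↦5]  zeros at y ∈ {0}
  x = 1: [0↦3, 1↦4, 2↦9, 3↦8, 4↦2, 5↦3, 6↦1, 7↦8, 8↦3, 9↦9, 10↦5]  zeros at y ∈ ∅
  x = 2: [0↦4, 1↦2, 2↦0, 3↦10, 4↦0, 5↦4, 6↦1, 7↦3, 8↦0, 9↦4, 10↦5]  zeros at y ∈ {2, 4, 8}
  x = 3: [0↦8, 1↦1, 2↦1, 3↦9, 4↦4, 5↦9, 6↦3, 7↦9, 8↦6, 9↦6, 10↦10]  zeros at y ∈ ∅
  x = 4: [0↦9, 1↦6, 2↦6, 3↦10, 4↦8, 5↦1, 6↦1, 7↦9, 8↦4, 9↦9, 10↦3]  zeros at y ∈ ∅
  x = 5: [0↦1, 1↦0, 2↦9, 3↦7, 4↦6, 5↦7, 6↦0, 7↦8, 8↦10, 9↦7, 10↦0]  zeros at y ∈ {1, 6, 10}
  x = 6: [0↦0, 1↦10, 2↦4, 3↦5, 4↦3, 5↦10, 6↦5, 7↦0, 8↦7, 9↦5, 10↦6]  zeros at y ∈ {0, 7}
  x = 7: [0↦0, 1↦8, 2↦7, 3↦9, 4↦4, 5↦4, 6↦10, 7↦1, 8↦0, 9↦8, 10↦4]  zeros at y ∈ {0, 8}
  x = 8: [0↦6, 1↦10, 2↦1, 3↦2, 4↦3, 5↦5, 6↦9, 7↦5, 8↦5, 9↦10, 10↦10]  zeros at y ∈ ∅
  x = 9: [0↦1, 1↦10, 2↦2, 3↦0, 4↦5, 5↦7, 6↦7, 7↦6, 8↦5, 9↦5, 10↦7]  zeros at y ∈ {3}
  x = 10: [0↦1, 1↦2, 2↦4, 3↦8, 4↦4, 5↦4, 6↦9, 7↦9, 8↦5, 9↦9, 10↦0]  zeros at y ∈ {10}
Collecting zeros: affine points = {(0, 0), (2, 2), (2, 4), (2, 8), (5, 1), (5, 6), (5, 10), (6, 0), (6, 7), (7, 0), (7, 8), (9, 3), (10, 10)}.
Total count |C(F_11)_aff| = 13.


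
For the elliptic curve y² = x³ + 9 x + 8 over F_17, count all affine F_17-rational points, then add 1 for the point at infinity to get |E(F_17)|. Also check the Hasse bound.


Affine points = {(0, 5), (0, 12), (1, 1), (1, 16), (2, 0), (5, 5), (5, 12), (9, 6), (9, 11), (12, 5), (12, 12), (15, 4), (15, 13), (16, 7), (16, 10)}; affine count = 15; |E(F_17)| = 16.

Discriminant check: Δ ∝ 4a³ + 27b² = 4·9³ + 27·8² = 4·729 + 27·64 ≡ 3 (mod 17). Nonzero ⇒ E is nonsingular.
For each x ∈ F_17, compute rhs = x³ + 9·x + 8 mod 17, then count y ∈ F_17 with y² ≡ rhs.
  x = 0: rhs = 8, matching y values: 5, 12 (2 points).
  x = 1: rhs = 1, matching y values: 1, 16 (2 points).
  x = 2: rhs = 0, matching y values: 0 (1 points).
  x = 3: rhs = 11, matching y values: none (0 points).
  x = 4: rhs = 6, matching y values: none (0 points).
  x = 5: rhs = 8, matching y values: 5, 12 (2 points).
  x = 6: rhs = 6, matching y values: none (0 points).
  x = 7: rhs = 6, matching y values: none (0 points).
  x = 8: rhs = 14, matching y values: none (0 points).
  x = 9: rhs = 2, matching y values: 6, 11 (2 points).
  x = 10: rhs = 10, matching y values: none (0 points).
  x = 11: rhs = 10, matching y values: none (0 points).
  x = 12: rhs = 8, matching y values: 5, 12 (2 points).
  x = 13: rhs = 10, matching y values: none (0 points).
  x = 14: rhs = 5, matching y values: none (0 points).
  x = 15: rhs = 16, matching y values: 4, 13 (2 points).
  x = 16: rhs = 15, matching y values: 7, 10 (2 points).
Total affine count: 15.
Full point count |E(F_17)| = 15 + 1 = 16.
Hasse bound: |16 − (17+1)| = |-2| = 2 ≤ 2√17 ≈ 8.2462 ✓.


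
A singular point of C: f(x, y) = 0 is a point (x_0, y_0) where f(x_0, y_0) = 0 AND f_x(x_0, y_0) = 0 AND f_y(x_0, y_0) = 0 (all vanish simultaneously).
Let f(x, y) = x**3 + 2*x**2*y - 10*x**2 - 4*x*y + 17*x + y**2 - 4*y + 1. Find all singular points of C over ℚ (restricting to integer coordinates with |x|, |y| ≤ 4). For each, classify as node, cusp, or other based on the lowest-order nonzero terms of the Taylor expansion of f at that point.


Singular points: {(1, 3)}; classification: node.

Compute partial derivatives:
  f_x = 3*x**2 + 4*x*y - 20*x - 4*y + 17.
  f_y = 2*x**2 - 4*x + 2*y - 4.
Scan x_0 ∈ {−4, ..., 4}. For each x_0, f_y(x_0, y) is a polynomial in y; find its integer roots y ∈ {−4, ..., 4}, then test f_x and f at those candidates.
  x = -4: f_y(-4, y) = 2*y + 44; no integer root y with |y| ≤ 4.
  x = -3: f_y(-3, y) = 2*y + 26; no integer root y with |y| ≤ 4.
  x = -2: f_y(-2, y) = 2*y + 12; no integer root y with |y| ≤ 4.
  x = -1: f_y(-1, y) = 2*y + 2; vanishes at y ∈ {-1}. (-1, -1): f_x = 48 ≠ 0.
  x = 0: f_y(0, y) = 2*y - 4; vanishes at y ∈ {2}. (0, 2): f_x = 9 ≠ 0.
  x = 1: f_y(1, y) = 2*y - 6; vanishes at y ∈ {3}. (1, 3): f_x = 0, f = 0 — SINGULAR.
  x = 2: f_y(2, y) = 2*y - 4; vanishes at y ∈ {2}. (2, 2): f_x = -3 ≠ 0.
  x = 3: f_y(3, y) = 2*y + 2; vanishes at y ∈ {-1}. (3, -1): f_x = -24 ≠ 0.
  x = 4: f_y(4, y) = 2*y + 12; no integer root y with |y| ≤ 4.
Only singular point on the grid: (1, 3).
Classify: substitute x = 1 + u, y = 3 + v and expand: f = u**3 + 2*u**2*v - u**2 + v**2.
No constant or linear terms (consistent with a singular point). Quadratic part: -u**2 + v**2. Cubic part: u**3 + 2*u**2*v.
The quadratic part v**2 - u**2 = (v − u)(v + u) splits into two distinct linear factors, so there are two distinct tangent lines y − 3 = ±(x − 1) — this is a node (ordinary double point).
Classification: node.


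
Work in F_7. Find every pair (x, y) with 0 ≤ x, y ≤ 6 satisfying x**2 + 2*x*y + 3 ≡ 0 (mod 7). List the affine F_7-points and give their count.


Affine F_7-points: {(1, 5), (2, 0), (3, 5), (4, 2), (5, 0), (6, 2)}; count = 6.

For each of the 49 pairs (x, y) ∈ F_7², evaluate f(x, y) mod 7. Record the zeros.
  x = 0: [0↦3, 1↦3, 2↦3, 3↦3, 4↦3, 5↦3, 6↦3]  zeros at y ∈ ∅
  x = 1: [0↦4, 1↦6, 2↦1, 3↦3, 4↦5, 5↦0, 6↦2]  zeros at y ∈ {5}
  x = 2: [0↦0, 1↦4, 2↦1, 3↦5, 4↦2, 5↦6, 6↦3]  zeros at y ∈ {0}
  x = 3: [0↦5, 1↦4, 2↦3, 3↦2, 4↦1, 5↦0, 6↦6]  zeros at y ∈ {5}
  x = 4: [0↦5, 1↦6, 2↦0, 3↦1, 4↦2, 5↦3, 6↦4]  zeros at y ∈ {2}
  x = 5: [0↦0, 1↦3, 2↦6, 3↦2, 4↦5, 5↦1, 6↦4]  zeros at y ∈ {0}
  x = 6: [0↦4, 1↦2, 2↦0, 3↦5, 4↦3, 5↦1, 6↦6]  zeros at y ∈ {2}
Collecting zeros: affine points = {(1, 5), (2, 0), (3, 5), (4, 2), (5, 0), (6, 2)}.
Total count |C(F_7)_aff| = 6.


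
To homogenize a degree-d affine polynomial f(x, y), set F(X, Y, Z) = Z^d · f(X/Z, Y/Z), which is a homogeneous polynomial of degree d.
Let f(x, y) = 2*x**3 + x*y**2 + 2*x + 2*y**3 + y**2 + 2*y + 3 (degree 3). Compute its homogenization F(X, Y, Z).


F(X, Y, Z) = 2*X**3 + X*Y**2 + 2*X*Z**2 + 2*Y**3 + Y**2*Z + 2*Y*Z**2 + 3*Z**3

deg(f) = 3.
Substitute x = X/Z, y = Y/Z into f, then multiply by Z^3.
  monomial 2·x^3·y^0 ↦ 2·X^3·Y^0·Z^0.
  monomial 1·x^1·y^2 ↦ 1·X^1·Y^2·Z^0.
  monomial 2·x^1·y^0 ↦ 2·X^1·Y^0·Z^2.
  monomial 2·x^0·y^3 ↦ 2·X^0·Y^3·Z^0.
  monomial 1·x^0·y^2 ↦ 1·X^0·Y^2·Z^1.
  monomial 2·x^0·y^1 ↦ 2·X^0·Y^1·Z^2.
  monomial 3·x^0·y^0 ↦ 3·X^0·Y^0·Z^3.
Collecting: F(X, Y, Z) = 2*X**3 + X*Y**2 + 2*X*Z**2 + 2*Y**3 + Y**2*Z + 2*Y*Z**2 + 3*Z**3.


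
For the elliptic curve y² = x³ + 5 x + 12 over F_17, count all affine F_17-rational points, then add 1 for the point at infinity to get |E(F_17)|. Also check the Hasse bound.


Affine points = {(1, 1), (1, 16), (2, 8), (2, 9), (5, 3), (5, 14), (7, 4), (7, 13), (9, 2), (9, 15), (10, 5), (10, 12), (11, 2), (11, 15), (12, 7), (12, 10), (13, 8), (13, 9), (14, 2), (14, 15)}; affine count = 20; |E(F_17)| = 21.

Discriminant check: Δ ∝ 4a³ + 27b² = 4·5³ + 27·12² = 4·125 + 27·144 ≡ 2 (mod 17). Nonzero ⇒ E is nonsingular.
For each x ∈ F_17, compute rhs = x³ + 5·x + 12 mod 17, then count y ∈ F_17 with y² ≡ rhs.
  x = 0: rhs = 12, matching y values: none (0 points).
  x = 1: rhs = 1, matching y values: 1, 16 (2 points).
  x = 2: rhs = 13, matching y values: 8, 9 (2 points).
  x = 3: rhs = 3, matching y values: none (0 points).
  x = 4: rhs = 11, matching y values: none (0 points).
  x = 5: rhs = 9, matching y values: 3, 14 (2 points).
  x = 6: rhs = 3, matching y values: none (0 points).
  x = 7: rhs = 16, matching y values: 4, 13 (2 points).
  x = 8: rhs = 3, matching y values: none (0 points).
  x = 9: rhs = 4, matching y values: 2, 15 (2 points).
  x = 10: rhs = 8, matching y values: 5, 12 (2 points).
  x = 11: rhs = 4, matching y values: 2, 15 (2 points).
  x = 12: rhs = 15, matching y values: 7, 10 (2 points).
  x = 13: rhs = 13, matching y values: 8, 9 (2 points).
  x = 14: rhs = 4, matching y values: 2, 15 (2 points).
  x = 15: rhs = 11, matching y values: none (0 points).
  x = 16: rhs = 6, matching y values: none (0 points).
Total affine count: 20.
Full point count |E(F_17)| = 20 + 1 = 21.
Hasse bound: |21 − (17+1)| = |3| = 3 ≤ 2√17 ≈ 8.2462 ✓.


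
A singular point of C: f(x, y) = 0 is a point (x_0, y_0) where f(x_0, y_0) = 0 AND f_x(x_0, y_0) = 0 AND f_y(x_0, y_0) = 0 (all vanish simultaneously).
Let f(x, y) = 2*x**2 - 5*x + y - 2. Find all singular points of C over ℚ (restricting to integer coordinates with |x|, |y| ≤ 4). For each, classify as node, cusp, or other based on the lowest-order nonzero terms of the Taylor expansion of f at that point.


No singular points in the scanned grid; C is smooth there.

Compute partial derivatives:
  f_x = 4*x - 5.
  f_y = 1.
f_y = 1 is a nonzero constant, so f_y never vanishes: no point (x, y) can satisfy f = f_x = f_y = 0. In particular no (x, y) ∈ {−4, ..., 4}² is singular; the curve is smooth.


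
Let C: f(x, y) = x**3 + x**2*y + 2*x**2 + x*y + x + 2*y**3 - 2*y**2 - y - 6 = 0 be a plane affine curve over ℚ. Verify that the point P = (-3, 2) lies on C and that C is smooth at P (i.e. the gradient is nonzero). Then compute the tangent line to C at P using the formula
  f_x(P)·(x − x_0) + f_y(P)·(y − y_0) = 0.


Tangent line at P: 6*x + 21*y - 24 = 0.

Step 1: f(-3, 2) = 0, so P lies on C.
Step 2: partial derivatives
  f_x(x, y) = 3*x**2 + 2*x*y + 4*x + y + 1, f_y(x, y) = x**2 + x + 6*y**2 - 4*y - 1.
  f_x(P) = 6, f_y(P) = 21 (gradient nonzero, so P is smooth).
Step 3: tangent line at P: 6·(x − -3) + 21·(y − 2) = 0.
Expanding: 6*x + 21*y - 24 = 0.


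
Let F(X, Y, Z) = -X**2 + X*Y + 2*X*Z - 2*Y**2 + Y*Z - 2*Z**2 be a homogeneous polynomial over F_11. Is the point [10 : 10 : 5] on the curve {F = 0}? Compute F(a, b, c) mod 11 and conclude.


F(10,10,5) ≡ 10 (mod 11); P is NOT on the curve.

Evaluate F(10, 10, 5) term-by-term (mod 11).
  -X**2 ↦ -1·100·1·1 = -100
  X*Y ↦ 1·10·10·1 = 100
  2*X*Z ↦ 2·10·1·5 = 100
  -2*Y**2 ↦ -2·1·100·1 = -200
  Y*Z ↦ 1·1·10·5 = 50
  -2*Z**2 ↦ -2·1·1·25 = -50
Sum: F(10, 10, 5) = (-100) + (100) + (100) + (-200) + (50) + (-50) = -100.
Reducing mod 11: -100 ≡ 10 (mod 11).
Since F(a, b, c) ≡ 10 ≠ 0 (mod 11), P does NOT lie on the curve.


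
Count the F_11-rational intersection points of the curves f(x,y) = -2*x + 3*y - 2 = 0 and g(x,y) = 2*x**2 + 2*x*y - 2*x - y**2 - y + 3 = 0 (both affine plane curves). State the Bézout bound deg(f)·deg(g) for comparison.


Common zeros: ∅; count = 0; Bézout bound = 2.

deg(f) = 1, deg(g) = 2, so Bézout bound = 2.
Scan x ∈ F_11. For each x, list the y ∈ F_11 with f(x, y) ≡ 0 and those with g(x, y) ≡ 0 (mod 11); the common zeros in that column are the intersection.
  x = 0: f ≡ 0 at y ∈ {8}; g ≡ 0 at y ∈ ∅; common: ∅.
  x = 1: f ≡ 0 at y ∈ {5}; g ≡ 0 at y ∈ ∅; common: ∅.
  x = 2: f ≡ 0 at y ∈ {2}; g ≡ 0 at y ∈ {6, 8}; common: ∅.
  x = 3: f ≡ 0 at y ∈ {10}; g ≡ 0 at y ∈ ∅; common: ∅.
  x = 4: f ≡ 0 at y ∈ {7}; g ≡ 0 at y ∈ {1, 6}; common: ∅.
  x = 5: f ≡ 0 at y ∈ {4}; g ≡ 0 at y ∈ {10}; common: ∅.
  x = 6: f ≡ 0 at y ∈ {1}; g ≡ 0 at y ∈ ∅; common: ∅.
  x = 7: f ≡ 0 at y ∈ {9}; g ≡ 0 at y ∈ {1}; common: ∅.
  x = 8: f ≡ 0 at y ∈ {6}; g ≡ 0 at y ∈ {5, 10}; common: ∅.
  x = 9: f ≡ 0 at y ∈ {3}; g ≡ 0 at y ∈ ∅; common: ∅.
  x = 10: f ≡ 0 at y ∈ {0}; g ≡ 0 at y ∈ {3, 5}; common: ∅.
Collecting: common zeros = ∅, so the count is 0.
Comparison with the Bézout bound: 0 ≤ 2 = deg(f)·deg(g), as expected for curves with no common component (the affine F_11-count falls short of the bound because intersections may lie at infinity, over extension fields, or carry multiplicity).


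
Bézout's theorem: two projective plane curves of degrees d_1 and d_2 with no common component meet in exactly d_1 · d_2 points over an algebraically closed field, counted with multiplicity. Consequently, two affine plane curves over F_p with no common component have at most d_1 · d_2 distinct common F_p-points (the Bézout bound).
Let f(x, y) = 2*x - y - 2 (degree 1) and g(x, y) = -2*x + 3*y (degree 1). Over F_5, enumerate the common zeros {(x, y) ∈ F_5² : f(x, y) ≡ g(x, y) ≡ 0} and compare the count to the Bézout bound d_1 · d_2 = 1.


Common zeros: {(4, 1)}; count = 1; Bézout bound = 1.

deg(f) = 1, deg(g) = 1, so Bézout bound = 1.
Scan x ∈ F_5. For each x, list the y ∈ F_5 with f(x, y) ≡ 0 and those with g(x, y) ≡ 0 (mod 5); the common zeros in that column are the intersection.
  x = 0: f ≡ 0 at y ∈ {3}; g ≡ 0 at y ∈ {0}; common: ∅.
  x = 1: f ≡ 0 at y ∈ {0}; g ≡ 0 at y ∈ {4}; common: ∅.
  x = 2: f ≡ 0 at y ∈ {2}; g ≡ 0 at y ∈ {3}; common: ∅.
  x = 3: f ≡ 0 at y ∈ {4}; g ≡ 0 at y ∈ {2}; common: ∅.
  x = 4: f ≡ 0 at y ∈ {1}; g ≡ 0 at y ∈ {1}; common: {1}.
Collecting: common zeros = {(4, 1)}, so the count is 1.
Comparison with the Bézout bound: 1 ≤ 1 = deg(f)·deg(g), as expected for curves with no common component (the bound is attained).


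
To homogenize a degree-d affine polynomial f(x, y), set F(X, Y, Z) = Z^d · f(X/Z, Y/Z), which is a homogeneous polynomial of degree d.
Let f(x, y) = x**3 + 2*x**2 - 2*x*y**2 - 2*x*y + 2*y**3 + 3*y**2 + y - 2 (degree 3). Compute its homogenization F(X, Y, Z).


F(X, Y, Z) = X**3 + 2*X**2*Z - 2*X*Y**2 - 2*X*Y*Z + 2*Y**3 + 3*Y**2*Z + Y*Z**2 - 2*Z**3

deg(f) = 3.
Substitute x = X/Z, y = Y/Z into f, then multiply by Z^3.
  monomial 1·x^3·y^0 ↦ 1·X^3·Y^0·Z^0.
  monomial 2·x^2·y^0 ↦ 2·X^2·Y^0·Z^1.
  monomial -2·x^1·y^2 ↦ -2·X^1·Y^2·Z^0.
  monomial -2·x^1·y^1 ↦ -2·X^1·Y^1·Z^1.
  monomial 2·x^0·y^3 ↦ 2·X^0·Y^3·Z^0.
  monomial 3·x^0·y^2 ↦ 3·X^0·Y^2·Z^1.
  monomial 1·x^0·y^1 ↦ 1·X^0·Y^1·Z^2.
  monomial -2·x^0·y^0 ↦ -2·X^0·Y^0·Z^3.
Collecting: F(X, Y, Z) = X**3 + 2*X**2*Z - 2*X*Y**2 - 2*X*Y*Z + 2*Y**3 + 3*Y**2*Z + Y*Z**2 - 2*Z**3.


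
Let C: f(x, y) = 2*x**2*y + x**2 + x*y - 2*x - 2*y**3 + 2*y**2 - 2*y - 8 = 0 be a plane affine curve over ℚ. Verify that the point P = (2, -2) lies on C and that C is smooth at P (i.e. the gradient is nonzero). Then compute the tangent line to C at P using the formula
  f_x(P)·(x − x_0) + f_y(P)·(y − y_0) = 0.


Tangent line at P: -16*x - 24*y - 16 = 0.

Step 1: f(2, -2) = 0, so P lies on C.
Step 2: partial derivatives
  f_x(x, y) = 4*x*y + 2*x + y - 2, f_y(x, y) = 2*x**2 + x - 6*y**2 + 4*y - 2.
  f_x(P) = -16, f_y(P) = -24 (gradient nonzero, so P is smooth).
Step 3: tangent line at P: -16·(x − 2) + -24·(y − -2) = 0.
Expanding: -16*x - 24*y - 16 = 0.


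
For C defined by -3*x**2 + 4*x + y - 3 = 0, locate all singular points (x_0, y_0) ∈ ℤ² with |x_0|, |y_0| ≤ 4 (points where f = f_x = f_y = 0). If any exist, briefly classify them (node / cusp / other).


No singular points in the scanned grid; C is smooth there.

Compute partial derivatives:
  f_x = 4 - 6*x.
  f_y = 1.
f_y = 1 is a nonzero constant, so f_y never vanishes: no point (x, y) can satisfy f = f_x = f_y = 0. In particular no (x, y) ∈ {−4, ..., 4}² is singular; the curve is smooth.


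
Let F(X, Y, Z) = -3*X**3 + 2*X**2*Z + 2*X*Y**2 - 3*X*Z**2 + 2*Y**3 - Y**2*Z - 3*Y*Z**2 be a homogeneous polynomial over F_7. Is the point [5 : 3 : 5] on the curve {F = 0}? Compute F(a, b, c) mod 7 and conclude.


F(5,3,5) ≡ 4 (mod 7); P is NOT on the curve.

Evaluate F(5, 3, 5) term-by-term (mod 7).
  -3*X**3 ↦ -3·125·1·1 = -375
  2*X**2*Z ↦ 2·25·1·5 = 250
  2*X*Y**2 ↦ 2·5·9·1 = 90
  -3*X*Z**2 ↦ -3·5·1·25 = -375
  2*Y**3 ↦ 2·1·27·1 = 54
  -Y**2*Z ↦ -1·1·9·5 = -45
  -3*Y*Z**2 ↦ -3·1·3·25 = -225
Sum: F(5, 3, 5) = (-375) + (250) + (90) + (-375) + (54) + (-45) + (-225) = -626.
Reducing mod 7: -626 ≡ 4 (mod 7).
Since F(a, b, c) ≡ 4 ≠ 0 (mod 7), P does NOT lie on the curve.


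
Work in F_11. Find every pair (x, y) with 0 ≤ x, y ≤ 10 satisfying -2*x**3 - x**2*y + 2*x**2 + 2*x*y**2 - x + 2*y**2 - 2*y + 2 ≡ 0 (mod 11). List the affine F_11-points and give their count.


Affine F_11-points: {(1, 2), (1, 7), (4, 6), (4, 9), (5, 2), (5, 3), (6, 3), (6, 6), (8, 0), (10, 6)}; count = 10.

For each of the 121 pairs (x, y) ∈ F_11², evaluate f(x, y) mod 11. Record the zeros.
  x = 0: [0↦2, 1↦2, 2↦6, 3↦3, 4↦4, 5↦9, 6↦7, 7↦9, 8↦4, 9↦3, 10↦6]  zeros at y ∈ ∅
  x = 1: [0↦1, 1↦2, 2↦0, 3↦6, 4↦9, 5↦9, 6↦6, 7↦0, 8↦2, 9↦1, 10↦8]  zeros at y ∈ {2, 7}
  x = 2: [0↦3, 1↦3, 2↦4, 3↦6, 4↦9, 5↦2, 6↦7, 7↦2, 8↦9, 9↦6, 10↦4]  zeros at y ∈ ∅
  x = 3: [0↦7, 1↦4, 2↦6, 3↦2, 4↦3, 5↦9, 6↦9, 7↦3, 8↦2, 9↦6, 10↦4]  zeros at y ∈ ∅
  x = 4: [0↦1, 1↦4, 2↦5, 3↦4, 4↦1, 5↦7, 6↦0, 7↦2, 8↦2, 9↦0, 10↦7]  zeros at y ∈ {6, 9}
  x = 5: [0↦6, 1↦2, 2↦0, 3↦0, 4↦2, 5↦6, 6↦1, 7↦9, 8↦8, 9↦9, 10↦1]  zeros at y ∈ {2, 3}
  x = 6: [0↦10, 1↦8, 2↦1, 3↦0, 4↦5, 5↦5, 6↦0, 7↦1, 8↦8, 9↦10, 10↦7]  zeros at y ∈ {3, 6}
  x = 7: [0↦1, 1↦10, 2↦7, 3↦3, 4↦9, 5↦3, 6↦7, 7↦10, 8↦1, 9↦2, 10↦2]  zeros at y ∈ ∅
  x = 8: [0↦0, 1↦7, 2↦6, 3↦8, 4↦2, 5↦10, 6↦10, 7↦2, 8↦8, 9↦6, 10↦7]  zeros at y ∈ {0}
  x = 9: [0↦6, 1↦9, 2↦8, 3↦3, 4↦5, 5↦3, 6↦8, 7↦9, 8↦6, 9↦10, 10↦10]  zeros at y ∈ ∅
  x = 10: [0↦7, 1↦4, 2↦1, 3↦9, 4↦6, 5↦3, 6↦0, 7↦8, 8↦5, 9↦2, 10↦10]  zeros at y ∈ {6}
Collecting zeros: affine points = {(1, 2), (1, 7), (4, 6), (4, 9), (5, 2), (5, 3), (6, 3), (6, 6), (8, 0), (10, 6)}.
Total count |C(F_11)_aff| = 10.


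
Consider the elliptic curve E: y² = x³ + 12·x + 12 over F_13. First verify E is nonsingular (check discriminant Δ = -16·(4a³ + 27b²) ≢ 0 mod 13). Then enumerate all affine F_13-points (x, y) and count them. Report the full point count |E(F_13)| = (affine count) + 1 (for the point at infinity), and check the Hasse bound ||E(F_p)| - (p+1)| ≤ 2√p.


Affine points = {(0, 5), (0, 8), (1, 5), (1, 8), (3, 6), (3, 7), (6, 1), (6, 12), (7, 6), (7, 7), (8, 3), (8, 10), (9, 2), (9, 11), (10, 1), (10, 12), (12, 5), (12, 8)}; affine count = 18; |E(F_13)| = 19.

Discriminant check: Δ ∝ 4a³ + 27b² = 4·12³ + 27·12² = 4·1728 + 27·144 ≡ 10 (mod 13). Nonzero ⇒ E is nonsingular.
For each x ∈ F_13, compute rhs = x³ + 12·x + 12 mod 13, then count y ∈ F_13 with y² ≡ rhs.
  x = 0: rhs = 12, matching y values: 5, 8 (2 points).
  x = 1: rhs = 12, matching y values: 5, 8 (2 points).
  x = 2: rhs = 5, matching y values: none (0 points).
  x = 3: rhs = 10, matching y values: 6, 7 (2 points).
  x = 4: rhs = 7, matching y values: none (0 points).
  x = 5: rhs = 2, matching y values: none (0 points).
  x = 6: rhs = 1, matching y values: 1, 12 (2 points).
  x = 7: rhs = 10, matching y values: 6, 7 (2 points).
  x = 8: rhs = 9, matching y values: 3, 10 (2 points).
  x = 9: rhs = 4, matching y values: 2, 11 (2 points).
  x = 10: rhs = 1, matching y values: 1, 12 (2 points).
  x = 11: rhs = 6, matching y values: none (0 points).
  x = 12: rhs = 12, matching y values: 5, 8 (2 points).
Total affine count: 18.
Full point count |E(F_13)| = 18 + 1 = 19.
Hasse bound: |19 − (13+1)| = |5| = 5 ≤ 2√13 ≈ 7.2111 ✓.


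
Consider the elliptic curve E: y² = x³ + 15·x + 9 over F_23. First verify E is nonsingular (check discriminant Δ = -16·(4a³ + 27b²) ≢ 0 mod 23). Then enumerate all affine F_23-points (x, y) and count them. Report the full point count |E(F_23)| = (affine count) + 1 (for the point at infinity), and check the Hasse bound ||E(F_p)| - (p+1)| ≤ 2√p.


Affine points = {(0, 3), (0, 20), (1, 5), (1, 18), (2, 1), (2, 22), (3, 9), (3, 14), (4, 8), (4, 15), (5, 5), (5, 18), (6, 4), (6, 19), (10, 3), (10, 20), (12, 10), (12, 13), (13, 3), (13, 20), (17, 5), (17, 18), (18, 4), (18, 19), (19, 0), (20, 11), (20, 12), (22, 4), (22, 19)}; affine count = 29; |E(F_23)| = 30.

Discriminant check: Δ ∝ 4a³ + 27b² = 4·15³ + 27·9² = 4·3375 + 27·81 ≡ 1 (mod 23). Nonzero ⇒ E is nonsingular.
For each x ∈ F_23, compute rhs = x³ + 15·x + 9 mod 23, then count y ∈ F_23 with y² ≡ rhs.
  x = 0: rhs = 9, matching y values: 3, 20 (2 points).
  x = 1: rhs = 2, matching y values: 5, 18 (2 points).
  x = 2: rhs = 1, matching y values: 1, 22 (2 points).
  x = 3: rhs = 12, matching y values: 9, 14 (2 points).
  x = 4: rhs = 18, matching y values: 8, 15 (2 points).
  x = 5: rhs = 2, matching y values: 5, 18 (2 points).
  x = 6: rhs = 16, matching y values: 4, 19 (2 points).
  x = 7: rhs = 20, matching y values: none (0 points).
  x = 8: rhs = 20, matching y values: none (0 points).
  x = 9: rhs = 22, matching y values: none (0 points).
  x = 10: rhs = 9, matching y values: 3, 20 (2 points).
  x = 11: rhs = 10, matching y values: none (0 points).
  x = 12: rhs = 8, matching y values: 10, 13 (2 points).
  x = 13: rhs = 9, matching y values: 3, 20 (2 points).
  x = 14: rhs = 19, matching y values: none (0 points).
  x = 15: rhs = 21, matching y values: none (0 points).
  x = 16: rhs = 21, matching y values: none (0 points).
  x = 17: rhs = 2, matching y values: 5, 18 (2 points).
  x = 18: rhs = 16, matching y values: 4, 19 (2 points).
  x = 19: rhs = 0, matching y values: 0 (1 points).
  x = 20: rhs = 6, matching y values: 11, 12 (2 points).
  x = 21: rhs = 17, matching y values: none (0 points).
  x = 22: rhs = 16, matching y values: 4, 19 (2 points).
Total affine count: 29.
Full point count |E(F_23)| = 29 + 1 = 30.
Hasse bound: |30 − (23+1)| = |6| = 6 ≤ 2√23 ≈ 9.5917 ✓.
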